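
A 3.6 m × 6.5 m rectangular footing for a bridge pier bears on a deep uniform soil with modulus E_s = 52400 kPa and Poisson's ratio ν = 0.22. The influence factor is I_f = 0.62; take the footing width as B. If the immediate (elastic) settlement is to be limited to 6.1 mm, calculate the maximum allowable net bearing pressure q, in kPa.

S_e = q·B·(1−ν²)/E_s · I_f  ⇒  q = S_e·E_s / (B·(1−ν²)·I_f).
q = 0.0061 × 52400 / (3.6 × 0.9516 × 0.62) = 150.5 kPa

q ≈ 150 kPa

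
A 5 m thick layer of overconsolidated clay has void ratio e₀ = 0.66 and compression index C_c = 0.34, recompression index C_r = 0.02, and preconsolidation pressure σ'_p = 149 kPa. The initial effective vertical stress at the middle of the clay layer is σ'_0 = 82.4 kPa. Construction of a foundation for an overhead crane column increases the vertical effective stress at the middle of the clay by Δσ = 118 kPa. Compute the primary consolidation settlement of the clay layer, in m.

Final effective stress: σ'_f = 82.4 + 118 = 200.4 kPa.
σ'_f = 200.4 > σ'_p = 149 kPa, so the stress path crosses the preconsolidation pressure — recompression up to σ'_p, then virgin compression beyond:
S_c = H/(1+e₀)·[C_r·log₁₀(σ'_p/σ'_0) + C_c·log₁₀(σ'_f/σ'_p)]
    = 5/1.66 × [0.02×log₁₀(149/82.4) + 0.34×log₁₀(200.4/149)]
    = 3.012 × [0.0051452 + 0.043762] = 0.1473 m

S_c ≈ 0.147 m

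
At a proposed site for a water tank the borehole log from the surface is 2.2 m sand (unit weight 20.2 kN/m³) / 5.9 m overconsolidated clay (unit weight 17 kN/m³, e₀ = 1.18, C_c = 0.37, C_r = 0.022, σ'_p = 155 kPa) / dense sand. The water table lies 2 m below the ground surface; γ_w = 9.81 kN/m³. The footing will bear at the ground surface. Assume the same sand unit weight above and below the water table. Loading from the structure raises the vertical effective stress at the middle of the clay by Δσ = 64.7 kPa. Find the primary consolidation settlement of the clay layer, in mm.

S_c ≈ 18.1 mm

Mid-depth of clay below the ground surface: z = 2.2 + 5.9/2 = 5.15 m.
Total vertical stress at mid-clay: σ_v = 20.2×2.2 + 17×2.95 = 94.59 kPa.
Pore pressure: u = 9.81×(5.15 − 2) = 30.902 kPa.
Initial effective stress: σ'_0 = σ_v − u = 94.59 − 30.902 = 63.688 kPa.
Final effective stress: σ'_f = 63.688 + 64.7 = 128.39 kPa.
σ'_f = 128.39 ≤ σ'_p = 155 kPa, so the clay remains overconsolidated and only the recompression index applies:
S_c = C_r·H/(1+e₀)·log₁₀(σ'_f/σ'_0) = 0.022×5.9/2.18×log₁₀(128.39/63.688)
    = 0.059541 × 0.30447 = 0.01813 m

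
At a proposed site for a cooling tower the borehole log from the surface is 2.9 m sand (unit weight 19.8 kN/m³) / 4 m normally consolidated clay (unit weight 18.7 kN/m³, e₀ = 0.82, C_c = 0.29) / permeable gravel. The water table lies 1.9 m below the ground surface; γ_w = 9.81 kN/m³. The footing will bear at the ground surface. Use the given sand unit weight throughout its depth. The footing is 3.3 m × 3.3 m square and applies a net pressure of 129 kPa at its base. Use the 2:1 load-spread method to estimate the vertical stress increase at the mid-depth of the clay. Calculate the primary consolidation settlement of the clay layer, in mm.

Mid-depth of clay below the ground surface: z = 2.9 + 4/2 = 4.9 m.
Total vertical stress at mid-clay: σ_v = 19.8×2.9 + 18.7×2 = 94.82 kPa.
Pore pressure: u = 9.81×(4.9 − 1.9) = 29.43 kPa.
Initial effective stress: σ'_0 = σ_v − u = 94.82 − 29.43 = 65.39 kPa.
Stress increase at mid-clay by the 2:1 spreading method:
Δσ = qBL/((B+z)(L+z)) = 129×3.3×3.3/((3.3+4.9)(3.3+4.9)) = 20.892 kPa
Final effective stress: σ'_f = σ'_0 + Δσ = 65.39 + 20.892 = 86.282 kPa.
Normally consolidated clay, so the full stress increment lies on the virgin compression line:
S_c = C_c·H/(1+e₀)·log₁₀(σ'_f/σ'_0) = 0.29×4/(1+0.82)×log₁₀(86.282/65.39)
    = 0.63736 × 0.12041 = 0.07674 m

S_c ≈ 76.7 mm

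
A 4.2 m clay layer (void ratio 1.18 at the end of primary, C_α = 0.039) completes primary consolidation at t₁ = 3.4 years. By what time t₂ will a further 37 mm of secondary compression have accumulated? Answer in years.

S_s = C_α·H/(1+e_p)·log₁₀(t₂/t₁) ⇒ log₁₀(t₂/t₁) = S_s·(1+e_p)/(C_α·H).
log₁₀(t₂/t₁) = 0.037 × (1+1.18) / (0.039×4.2) = 0.4924
t₂ = t₁ × 10^0.4924 = 3.4 × 3.108 = 10.57 years

t₂ ≈ 10.6 years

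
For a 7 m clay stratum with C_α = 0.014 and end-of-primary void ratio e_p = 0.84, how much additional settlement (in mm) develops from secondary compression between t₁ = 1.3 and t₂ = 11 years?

S_s ≈ 49.4 mm

Secondary compression: S_s = C_α·H/(1+e_p)·log₁₀(t₂/t₁)
S_s = 0.014×7/(1+0.84)×log₁₀(11/1.3)
    = 0.05326 × 0.9274 = 0.0494 m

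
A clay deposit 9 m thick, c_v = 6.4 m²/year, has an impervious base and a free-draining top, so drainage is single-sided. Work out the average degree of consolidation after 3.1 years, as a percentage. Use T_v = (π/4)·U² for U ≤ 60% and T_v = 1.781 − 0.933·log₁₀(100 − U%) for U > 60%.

Drainage path length: H_d = H = 9 m (single drainage).
T_v = c_v·t/H_d² = 6.4×3.1/9² = 0.24494.
T_v = 0.24494 corresponds to the U ≤ 60% branch:
U = √(4T_v/π) = 0.5585

U ≈ 55.8 %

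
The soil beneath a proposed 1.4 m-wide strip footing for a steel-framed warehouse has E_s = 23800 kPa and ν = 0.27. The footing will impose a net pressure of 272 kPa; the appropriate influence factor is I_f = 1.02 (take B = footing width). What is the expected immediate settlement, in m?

S_e ≈ 0.0151 m

Immediate (elastic) settlement: S_e = q·B·(1−ν²)/E_s · I_f.
S_e = 272 × 1.4 × (1 − 0.27²) / 23800 × 1.02
    = 272 × 1.4 × 0.9271 / 23800 × 1.02
    = 0.01513 m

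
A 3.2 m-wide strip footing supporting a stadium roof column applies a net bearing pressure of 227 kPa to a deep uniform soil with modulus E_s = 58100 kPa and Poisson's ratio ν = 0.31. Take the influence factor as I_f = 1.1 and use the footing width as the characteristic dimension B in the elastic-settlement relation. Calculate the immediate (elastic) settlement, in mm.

Immediate (elastic) settlement: S_e = q·B·(1−ν²)/E_s · I_f.
S_e = 227 × 3.2 × (1 − 0.31²) / 58100 × 1.1
    = 227 × 3.2 × 0.9039 / 58100 × 1.1
    = 0.01243 m = 12.43 mm

S_e ≈ 12.4 mm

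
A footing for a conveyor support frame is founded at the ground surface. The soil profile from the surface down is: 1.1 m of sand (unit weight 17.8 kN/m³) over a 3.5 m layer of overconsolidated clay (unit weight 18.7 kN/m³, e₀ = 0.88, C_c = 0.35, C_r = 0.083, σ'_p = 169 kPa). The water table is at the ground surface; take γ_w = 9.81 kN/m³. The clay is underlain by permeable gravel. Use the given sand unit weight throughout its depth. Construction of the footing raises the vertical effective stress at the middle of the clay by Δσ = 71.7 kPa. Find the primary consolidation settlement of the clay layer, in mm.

Mid-depth of clay below the ground surface: z = 1.1 + 3.5/2 = 2.85 m.
Total vertical stress at mid-clay: σ_v = 17.8×1.1 + 18.7×1.75 = 52.305 kPa.
Pore pressure: u = 9.81×(2.85 − 0) = 27.959 kPa.
Initial effective stress: σ'_0 = σ_v − u = 52.305 − 27.959 = 24.346 kPa.
Final effective stress: σ'_f = 24.346 + 71.7 = 96.046 kPa.
σ'_f = 96.046 ≤ σ'_p = 169 kPa, so the clay remains overconsolidated and only the recompression index applies:
S_c = C_r·H/(1+e₀)·log₁₀(σ'_f/σ'_0) = 0.083×3.5/1.88×log₁₀(96.046/24.346)
    = 0.15452 × 0.59605 = 0.0921 m

S_c ≈ 92.1 mm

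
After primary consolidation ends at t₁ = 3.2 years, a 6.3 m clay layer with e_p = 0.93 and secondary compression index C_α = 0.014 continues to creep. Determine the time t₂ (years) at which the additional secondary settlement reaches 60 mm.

t₂ ≈ 65.8 years

S_s = C_α·H/(1+e_p)·log₁₀(t₂/t₁) ⇒ log₁₀(t₂/t₁) = S_s·(1+e_p)/(C_α·H).
log₁₀(t₂/t₁) = 0.06 × (1+0.93) / (0.014×6.3) = 1.313
t₂ = t₁ × 10^1.313 = 3.2 × 20.56 = 65.78 years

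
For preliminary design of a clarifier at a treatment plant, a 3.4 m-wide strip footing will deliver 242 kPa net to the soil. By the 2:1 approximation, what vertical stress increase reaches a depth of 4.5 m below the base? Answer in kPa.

Δσ_z ≈ 104 kPa

By the 2:1 method the load spreads at 1 horizontal : 2 vertical, so at depth z the loaded area has grown by z in each plan dimension:
Δσ = qB/(B+z) = 242×3.4/(3.4+4.5) = 104.15 kPa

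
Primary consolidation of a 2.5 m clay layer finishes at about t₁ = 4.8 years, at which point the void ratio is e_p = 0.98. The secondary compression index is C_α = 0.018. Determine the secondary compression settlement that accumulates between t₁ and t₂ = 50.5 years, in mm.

Secondary compression: S_s = C_α·H/(1+e_p)·log₁₀(t₂/t₁)
S_s = 0.018×2.5/(1+0.98)×log₁₀(50.5/4.8)
    = 0.02273 × 1.022 = 0.02323 m

S_s ≈ 23.2 mm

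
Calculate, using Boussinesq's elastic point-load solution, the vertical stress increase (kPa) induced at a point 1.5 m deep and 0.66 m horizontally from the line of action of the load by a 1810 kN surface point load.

Boussinesq vertical stress below a point load on an elastic half-space:
Δσ_z = 3P/(2πz²) · [1 + (r/z)²]^(−5/2)
r/z = 0.66/1.5 = 0.44; [1+(r/z)²]^(−5/2) = 0.64247.
Δσ_z = 3×1810/(2π×1.5²) × 0.64247 = 384.09 × 0.64247 = 246.8 kPa

Δσ_z ≈ 247 kPa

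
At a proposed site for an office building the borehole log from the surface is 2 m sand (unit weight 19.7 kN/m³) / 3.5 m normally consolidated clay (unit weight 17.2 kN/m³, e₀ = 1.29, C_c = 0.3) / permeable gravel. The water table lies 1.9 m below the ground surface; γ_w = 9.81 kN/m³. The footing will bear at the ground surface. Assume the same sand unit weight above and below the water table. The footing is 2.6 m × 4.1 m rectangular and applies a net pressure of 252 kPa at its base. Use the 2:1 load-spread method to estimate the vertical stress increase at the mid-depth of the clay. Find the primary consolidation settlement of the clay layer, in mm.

Mid-depth of clay below the ground surface: z = 2 + 3.5/2 = 3.75 m.
Total vertical stress at mid-clay: σ_v = 19.7×2 + 17.2×1.75 = 69.5 kPa.
Pore pressure: u = 9.81×(3.75 − 1.9) = 18.149 kPa.
Initial effective stress: σ'_0 = σ_v − u = 69.5 − 18.149 = 51.351 kPa.
Stress increase at mid-clay by the 2:1 spreading method:
Δσ = qBL/((B+z)(L+z)) = 252×2.6×4.1/((2.6+3.75)(4.1+3.75)) = 53.891 kPa
Final effective stress: σ'_f = σ'_0 + Δσ = 51.351 + 53.891 = 105.24 kPa.
Normally consolidated clay, so the full stress increment lies on the virgin compression line:
S_c = C_c·H/(1+e₀)·log₁₀(σ'_f/σ'_0) = 0.3×3.5/(1+1.29)×log₁₀(105.24/51.351)
    = 0.45852 × 0.31163 = 0.1429 m

S_c ≈ 143 mm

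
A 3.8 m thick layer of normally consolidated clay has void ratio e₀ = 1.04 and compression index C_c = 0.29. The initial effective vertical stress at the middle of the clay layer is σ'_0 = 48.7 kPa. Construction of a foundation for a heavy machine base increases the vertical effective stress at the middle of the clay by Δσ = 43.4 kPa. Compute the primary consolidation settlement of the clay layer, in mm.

Final effective stress: σ'_f = σ'_0 + Δσ = 48.7 + 43.4 = 92.1 kPa.
Normally consolidated clay, so the full stress increment lies on the virgin compression line:
S_c = C_c·H/(1+e₀)·log₁₀(σ'_f/σ'_0) = 0.29×3.8/(1+1.04)×log₁₀(92.1/48.7)
    = 0.5402 × 0.27673 = 0.1495 m

S_c ≈ 149 mm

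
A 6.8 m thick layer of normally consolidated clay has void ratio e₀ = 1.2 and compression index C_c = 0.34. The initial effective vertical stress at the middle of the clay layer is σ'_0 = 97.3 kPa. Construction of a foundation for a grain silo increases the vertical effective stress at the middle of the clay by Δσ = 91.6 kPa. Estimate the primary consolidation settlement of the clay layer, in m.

S_c ≈ 0.303 m

Final effective stress: σ'_f = σ'_0 + Δσ = 97.3 + 91.6 = 188.9 kPa.
Normally consolidated clay, so the full stress increment lies on the virgin compression line:
S_c = C_c·H/(1+e₀)·log₁₀(σ'_f/σ'_0) = 0.34×6.8/(1+1.2)×log₁₀(188.9/97.3)
    = 1.0509 × 0.28812 = 0.3028 m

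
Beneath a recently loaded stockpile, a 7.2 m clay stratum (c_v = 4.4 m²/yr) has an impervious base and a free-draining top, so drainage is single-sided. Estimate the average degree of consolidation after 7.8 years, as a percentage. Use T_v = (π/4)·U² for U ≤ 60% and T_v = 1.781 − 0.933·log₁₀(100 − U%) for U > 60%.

U ≈ 84.2 %

Drainage path length: H_d = H = 7.2 m (single drainage).
T_v = c_v·t/H_d² = 4.4×7.8/7.2² = 0.66204.
T_v = 0.66204 corresponds to the U > 60% branch:
U = 1 − 10^((1.781 − T_v)/0.933)/100 = 0.8418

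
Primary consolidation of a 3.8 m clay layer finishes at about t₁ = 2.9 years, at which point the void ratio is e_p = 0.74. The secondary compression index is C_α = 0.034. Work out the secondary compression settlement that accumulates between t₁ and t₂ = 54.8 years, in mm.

S_s ≈ 94.8 mm

Secondary compression: S_s = C_α·H/(1+e_p)·log₁₀(t₂/t₁)
S_s = 0.034×3.8/(1+0.74)×log₁₀(54.8/2.9)
    = 0.07425 × 1.276 = 0.09478 m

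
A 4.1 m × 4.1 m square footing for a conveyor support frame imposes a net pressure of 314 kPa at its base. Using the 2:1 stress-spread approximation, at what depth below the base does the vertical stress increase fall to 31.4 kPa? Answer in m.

2:1 spreading — at depth z the loaded area has grown by z in each plan dimension:
qB²/(B+z)² = Δσ_z ⇒ z = B(√(q/Δσ_z) − 1) = 4.1×(√(314/31.4) − 1) = 8.865 m

z ≈ 8.87 m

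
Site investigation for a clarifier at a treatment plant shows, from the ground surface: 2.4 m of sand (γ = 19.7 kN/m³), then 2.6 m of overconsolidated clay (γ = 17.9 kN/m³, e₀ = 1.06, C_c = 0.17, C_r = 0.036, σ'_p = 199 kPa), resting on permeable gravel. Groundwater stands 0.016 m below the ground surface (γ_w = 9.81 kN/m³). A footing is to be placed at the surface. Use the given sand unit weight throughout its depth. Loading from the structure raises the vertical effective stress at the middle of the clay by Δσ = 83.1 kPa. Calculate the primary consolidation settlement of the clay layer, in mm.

Mid-depth of clay below the ground surface: z = 2.4 + 2.6/2 = 3.7 m.
Total vertical stress at mid-clay: σ_v = 19.7×2.4 + 17.9×1.3 = 70.55 kPa.
Pore pressure: u = 9.81×(3.7 − 0.016) = 36.14 kPa.
Initial effective stress: σ'_0 = σ_v − u = 70.55 − 36.14 = 34.41 kPa.
Final effective stress: σ'_f = 34.41 + 83.1 = 117.51 kPa.
σ'_f = 117.51 ≤ σ'_p = 199 kPa, so the clay remains overconsolidated and only the recompression index applies:
S_c = C_r·H/(1+e₀)·log₁₀(σ'_f/σ'_0) = 0.036×2.6/2.06×log₁₀(117.51/34.41)
    = 0.045436 × 0.53339 = 0.02423 m

S_c ≈ 24.2 mm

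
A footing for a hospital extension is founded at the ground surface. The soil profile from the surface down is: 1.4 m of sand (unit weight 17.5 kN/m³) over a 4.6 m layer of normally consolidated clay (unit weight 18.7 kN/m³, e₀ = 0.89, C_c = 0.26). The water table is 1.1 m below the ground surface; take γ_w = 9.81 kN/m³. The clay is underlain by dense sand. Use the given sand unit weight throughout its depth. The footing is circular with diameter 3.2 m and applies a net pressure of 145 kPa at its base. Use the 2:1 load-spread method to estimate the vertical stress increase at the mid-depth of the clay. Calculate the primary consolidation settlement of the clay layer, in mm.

Mid-depth of clay below the ground surface: z = 1.4 + 4.6/2 = 3.7 m.
Total vertical stress at mid-clay: σ_v = 17.5×1.4 + 18.7×2.3 = 67.51 kPa.
Pore pressure: u = 9.81×(3.7 − 1.1) = 25.506 kPa.
Initial effective stress: σ'_0 = σ_v − u = 67.51 − 25.506 = 42.004 kPa.
Stress increase at mid-clay by the 2:1 spreading method:
Δσ ≈ qD²/(D+z)² = 145×3.2²/(3.2+3.7)² = 31.187 kPa
Final effective stress: σ'_f = σ'_0 + Δσ = 42.004 + 31.187 = 73.191 kPa.
Normally consolidated clay, so the full stress increment lies on the virgin compression line:
S_c = C_c·H/(1+e₀)·log₁₀(σ'_f/σ'_0) = 0.26×4.6/(1+0.89)×log₁₀(73.191/42.004)
    = 0.6328 × 0.24117 = 0.1526 m

S_c ≈ 153 mm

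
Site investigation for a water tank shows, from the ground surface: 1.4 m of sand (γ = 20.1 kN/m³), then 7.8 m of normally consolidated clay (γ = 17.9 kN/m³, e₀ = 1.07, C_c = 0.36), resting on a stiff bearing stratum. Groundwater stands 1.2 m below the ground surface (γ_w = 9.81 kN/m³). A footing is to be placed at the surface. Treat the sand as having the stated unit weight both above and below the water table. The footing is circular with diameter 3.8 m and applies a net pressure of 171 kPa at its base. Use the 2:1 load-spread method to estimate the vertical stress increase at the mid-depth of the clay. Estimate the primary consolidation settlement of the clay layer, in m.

S_c ≈ 0.245 m

Mid-depth of clay below the ground surface: z = 1.4 + 7.8/2 = 5.3 m.
Total vertical stress at mid-clay: σ_v = 20.1×1.4 + 17.9×3.9 = 97.95 kPa.
Pore pressure: u = 9.81×(5.3 − 1.2) = 40.221 kPa.
Initial effective stress: σ'_0 = σ_v − u = 97.95 − 40.221 = 57.729 kPa.
Stress increase at mid-clay by the 2:1 spreading method:
Δσ ≈ qD²/(D+z)² = 171×3.8²/(3.8+5.3)² = 29.818 kPa
Final effective stress: σ'_f = σ'_0 + Δσ = 57.729 + 29.818 = 87.547 kPa.
Normally consolidated clay, so the full stress increment lies on the virgin compression line:
S_c = C_c·H/(1+e₀)·log₁₀(σ'_f/σ'_0) = 0.36×7.8/(1+1.07)×log₁₀(87.547/57.729)
    = 1.3565 × 0.18085 = 0.2453 m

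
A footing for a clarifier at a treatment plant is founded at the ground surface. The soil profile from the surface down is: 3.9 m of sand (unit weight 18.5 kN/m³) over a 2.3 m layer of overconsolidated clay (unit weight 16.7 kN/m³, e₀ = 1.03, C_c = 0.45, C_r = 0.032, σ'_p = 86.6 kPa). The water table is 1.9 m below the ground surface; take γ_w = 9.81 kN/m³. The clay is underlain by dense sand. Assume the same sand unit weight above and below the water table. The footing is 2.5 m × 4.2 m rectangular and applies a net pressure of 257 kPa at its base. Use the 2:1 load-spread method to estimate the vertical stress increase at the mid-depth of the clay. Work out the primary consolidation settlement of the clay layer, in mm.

S_c ≈ 35.5 mm

Mid-depth of clay below the ground surface: z = 3.9 + 2.3/2 = 5.05 m.
Total vertical stress at mid-clay: σ_v = 18.5×3.9 + 16.7×1.15 = 91.355 kPa.
Pore pressure: u = 9.81×(5.05 − 1.9) = 30.902 kPa.
Initial effective stress: σ'_0 = σ_v − u = 91.355 − 30.902 = 60.453 kPa.
Stress increase at mid-clay by the 2:1 spreading method:
Δσ = qBL/((B+z)(L+z)) = 257×2.5×4.2/((2.5+5.05)(4.2+5.05)) = 38.64 kPa
Final effective stress: σ'_f = 60.453 + 38.64 = 99.093 kPa.
σ'_f = 99.093 > σ'_p = 86.6 kPa, so the stress path crosses the preconsolidation pressure — recompression up to σ'_p, then virgin compression beyond:
S_c = H/(1+e₀)·[C_r·log₁₀(σ'_p/σ'_0) + C_c·log₁₀(σ'_f/σ'_p)]
    = 2.3/2.03 × [0.032×log₁₀(86.6/60.453) + 0.45×log₁₀(99.093/86.6)]
    = 1.133 × [0.0049952 + 0.026336] = 0.0355 m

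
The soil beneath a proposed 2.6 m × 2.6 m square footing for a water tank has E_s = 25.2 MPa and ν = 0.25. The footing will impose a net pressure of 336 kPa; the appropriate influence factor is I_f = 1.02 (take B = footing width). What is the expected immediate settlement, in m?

Immediate (elastic) settlement: S_e = q·B·(1−ν²)/E_s · I_f.
E_s = 25.2 MPa = 25200 kPa.
S_e = 336 × 2.6 × (1 − 0.25²) / 25200 × 1.02
    = 336 × 2.6 × 0.9375 / 25200 × 1.02
    = 0.03315 m

S_e ≈ 0.0331 m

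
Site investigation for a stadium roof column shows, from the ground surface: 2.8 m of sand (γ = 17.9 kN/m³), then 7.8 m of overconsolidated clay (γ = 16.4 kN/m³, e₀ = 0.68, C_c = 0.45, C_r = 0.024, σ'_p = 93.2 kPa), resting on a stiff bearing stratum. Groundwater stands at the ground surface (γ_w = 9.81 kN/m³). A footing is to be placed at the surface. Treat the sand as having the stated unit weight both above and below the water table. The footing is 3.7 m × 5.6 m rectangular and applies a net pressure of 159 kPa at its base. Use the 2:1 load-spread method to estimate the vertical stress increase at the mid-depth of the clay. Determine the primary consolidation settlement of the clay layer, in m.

Mid-depth of clay below the ground surface: z = 2.8 + 7.8/2 = 6.7 m.
Total vertical stress at mid-clay: σ_v = 17.9×2.8 + 16.4×3.9 = 114.08 kPa.
Pore pressure: u = 9.81×(6.7 − 0) = 65.727 kPa.
Initial effective stress: σ'_0 = σ_v − u = 114.08 − 65.727 = 48.353 kPa.
Stress increase at mid-clay by the 2:1 spreading method:
Δσ = qBL/((B+z)(L+z)) = 159×3.7×5.6/((3.7+6.7)(5.6+6.7)) = 25.754 kPa
Final effective stress: σ'_f = 48.353 + 25.754 = 74.107 kPa.
σ'_f = 74.107 ≤ σ'_p = 93.2 kPa, so the clay remains overconsolidated and only the recompression index applies:
S_c = C_r·H/(1+e₀)·log₁₀(σ'_f/σ'_0) = 0.024×7.8/1.68×log₁₀(74.107/48.353)
    = 0.11143 × 0.18544 = 0.02066 m

S_c ≈ 0.0207 m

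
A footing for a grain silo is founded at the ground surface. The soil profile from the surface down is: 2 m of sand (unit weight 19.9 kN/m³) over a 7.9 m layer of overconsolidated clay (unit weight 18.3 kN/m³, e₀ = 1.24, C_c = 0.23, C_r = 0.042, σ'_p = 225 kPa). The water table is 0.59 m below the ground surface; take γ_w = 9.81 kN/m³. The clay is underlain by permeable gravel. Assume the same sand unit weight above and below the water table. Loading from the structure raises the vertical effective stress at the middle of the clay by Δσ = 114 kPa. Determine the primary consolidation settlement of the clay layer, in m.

Mid-depth of clay below the ground surface: z = 2 + 7.9/2 = 5.95 m.
Total vertical stress at mid-clay: σ_v = 19.9×2 + 18.3×3.95 = 112.09 kPa.
Pore pressure: u = 9.81×(5.95 − 0.59) = 52.582 kPa.
Initial effective stress: σ'_0 = σ_v − u = 112.09 − 52.582 = 59.508 kPa.
Final effective stress: σ'_f = 59.508 + 114 = 173.51 kPa.
σ'_f = 173.51 ≤ σ'_p = 225 kPa, so the clay remains overconsolidated and only the recompression index applies:
S_c = C_r·H/(1+e₀)·log₁₀(σ'_f/σ'_0) = 0.042×7.9/2.24×log₁₀(173.51/59.508)
    = 0.14813 × 0.46475 = 0.06884 m

S_c ≈ 0.0688 m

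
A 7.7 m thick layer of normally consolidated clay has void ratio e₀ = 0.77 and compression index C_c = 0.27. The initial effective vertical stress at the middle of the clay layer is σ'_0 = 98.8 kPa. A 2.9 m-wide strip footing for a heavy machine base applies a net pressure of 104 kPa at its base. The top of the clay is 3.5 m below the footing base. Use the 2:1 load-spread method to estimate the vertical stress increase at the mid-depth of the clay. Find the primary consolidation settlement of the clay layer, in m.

S_c ≈ 0.133 m

Mid-depth of clay below the footing base: z = 3.5 + 7.7/2 = 7.35 m.
Stress increase at mid-clay by the 2:1 spreading method:
Δσ = qB/(B+z) = 104×2.9/(2.9+7.35) = 29.424 kPa
Final effective stress: σ'_f = σ'_0 + Δσ = 98.8 + 29.424 = 128.22 kPa.
Normally consolidated clay, so the full stress increment lies on the virgin compression line:
S_c = C_c·H/(1+e₀)·log₁₀(σ'_f/σ'_0) = 0.27×7.7/(1+0.77)×log₁₀(128.22/98.8)
    = 1.1746 × 0.1132 = 0.133 m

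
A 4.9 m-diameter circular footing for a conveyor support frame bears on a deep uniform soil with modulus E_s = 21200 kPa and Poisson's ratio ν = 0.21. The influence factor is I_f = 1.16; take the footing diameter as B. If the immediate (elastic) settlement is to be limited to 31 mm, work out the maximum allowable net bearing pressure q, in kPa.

q ≈ 121 kPa

S_e = q·B·(1−ν²)/E_s · I_f  ⇒  q = S_e·E_s / (B·(1−ν²)·I_f).
q = 0.031 × 21200 / (4.9 × 0.9559 × 1.16) = 121 kPa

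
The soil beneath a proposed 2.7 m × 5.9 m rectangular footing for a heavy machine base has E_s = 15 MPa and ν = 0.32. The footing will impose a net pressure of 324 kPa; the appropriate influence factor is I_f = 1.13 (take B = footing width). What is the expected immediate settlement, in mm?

S_e ≈ 59.2 mm

Immediate (elastic) settlement: S_e = q·B·(1−ν²)/E_s · I_f.
E_s = 15 MPa = 15000 kPa.
S_e = 324 × 2.7 × (1 − 0.32²) / 15000 × 1.13
    = 324 × 2.7 × 0.8976 / 15000 × 1.13
    = 0.05915 m = 59.15 mm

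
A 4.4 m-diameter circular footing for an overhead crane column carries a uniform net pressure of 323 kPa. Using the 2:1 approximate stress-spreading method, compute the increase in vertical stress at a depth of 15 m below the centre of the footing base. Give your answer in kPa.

Δσ_z ≈ 16.6 kPa

By the 2:1 method the load spreads at 1 horizontal : 2 vertical, so at depth z the loaded area has grown by z in each plan dimension:
Δσ ≈ qD²/(D+z)² = 323×4.4²/(4.4+15)² = 16.615 kPa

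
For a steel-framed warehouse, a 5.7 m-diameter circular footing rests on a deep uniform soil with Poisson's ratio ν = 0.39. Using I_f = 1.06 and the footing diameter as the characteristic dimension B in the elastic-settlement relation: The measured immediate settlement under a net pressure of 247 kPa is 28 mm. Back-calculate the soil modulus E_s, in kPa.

E_s ≈ 45200 kPa

S_e = q·B·(1−ν²)/E_s · I_f  ⇒  E_s = q·B·(1−ν²)·I_f / S_e.
E_s = 247 × 5.7 × 0.8479 × 1.06 / 0.028 = 45190 kPa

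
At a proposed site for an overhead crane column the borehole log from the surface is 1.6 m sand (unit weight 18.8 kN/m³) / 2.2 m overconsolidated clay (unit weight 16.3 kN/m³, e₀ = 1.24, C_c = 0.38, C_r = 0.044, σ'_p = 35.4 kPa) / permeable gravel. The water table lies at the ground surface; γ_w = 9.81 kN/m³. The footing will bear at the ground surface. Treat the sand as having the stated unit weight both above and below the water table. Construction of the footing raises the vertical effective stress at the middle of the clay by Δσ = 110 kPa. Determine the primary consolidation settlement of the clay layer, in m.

Mid-depth of clay below the ground surface: z = 1.6 + 2.2/2 = 2.7 m.
Total vertical stress at mid-clay: σ_v = 18.8×1.6 + 16.3×1.1 = 48.01 kPa.
Pore pressure: u = 9.81×(2.7 − 0) = 26.487 kPa.
Initial effective stress: σ'_0 = σ_v − u = 48.01 − 26.487 = 21.523 kPa.
Final effective stress: σ'_f = 21.523 + 110 = 131.52 kPa.
σ'_f = 131.52 > σ'_p = 35.4 kPa, so the stress path crosses the preconsolidation pressure — recompression up to σ'_p, then virgin compression beyond:
S_c = H/(1+e₀)·[C_r·log₁₀(σ'_p/σ'_0) + C_c·log₁₀(σ'_f/σ'_p)]
    = 2.2/2.24 × [0.044×log₁₀(35.4/21.523) + 0.38×log₁₀(131.52/35.4)]
    = 0.98214 × [0.0095084 + 0.2166] = 0.2221 m

S_c ≈ 0.222 m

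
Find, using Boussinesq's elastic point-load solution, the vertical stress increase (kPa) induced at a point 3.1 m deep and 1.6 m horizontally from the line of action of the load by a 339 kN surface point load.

Δσ_z ≈ 9.33 kPa

Boussinesq vertical stress below a point load on an elastic half-space:
Δσ_z = 3P/(2πz²) · [1 + (r/z)²]^(−5/2)
r/z = 1.6/3.1 = 0.51613; [1+(r/z)²]^(−5/2) = 0.55409.
Δσ_z = 3×339/(2π×3.1²) × 0.55409 = 16.843 × 0.55409 = 9.333 kPa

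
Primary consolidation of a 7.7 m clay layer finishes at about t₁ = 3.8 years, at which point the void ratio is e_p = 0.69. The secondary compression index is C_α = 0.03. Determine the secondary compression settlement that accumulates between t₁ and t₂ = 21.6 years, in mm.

Secondary compression: S_s = C_α·H/(1+e_p)·log₁₀(t₂/t₁)
S_s = 0.03×7.7/(1+0.69)×log₁₀(21.6/3.8)
    = 0.1367 × 0.7547 = 0.1032 m

S_s ≈ 103 mm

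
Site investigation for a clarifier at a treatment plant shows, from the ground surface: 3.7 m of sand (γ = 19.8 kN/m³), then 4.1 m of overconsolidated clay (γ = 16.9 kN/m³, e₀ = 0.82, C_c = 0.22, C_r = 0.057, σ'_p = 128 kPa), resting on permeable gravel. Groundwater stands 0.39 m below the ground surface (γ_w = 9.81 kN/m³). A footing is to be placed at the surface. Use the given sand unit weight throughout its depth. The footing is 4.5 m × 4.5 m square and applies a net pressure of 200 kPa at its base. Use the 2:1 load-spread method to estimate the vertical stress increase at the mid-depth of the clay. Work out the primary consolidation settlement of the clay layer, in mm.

Mid-depth of clay below the ground surface: z = 3.7 + 4.1/2 = 5.75 m.
Total vertical stress at mid-clay: σ_v = 19.8×3.7 + 16.9×2.05 = 107.91 kPa.
Pore pressure: u = 9.81×(5.75 − 0.39) = 52.582 kPa.
Initial effective stress: σ'_0 = σ_v − u = 107.91 − 52.582 = 55.328 kPa.
Stress increase at mid-clay by the 2:1 spreading method:
Δσ = qBL/((B+z)(L+z)) = 200×4.5×4.5/((4.5+5.75)(4.5+5.75)) = 38.548 kPa
Final effective stress: σ'_f = 55.328 + 38.548 = 93.876 kPa.
σ'_f = 93.876 ≤ σ'_p = 128 kPa, so the clay remains overconsolidated and only the recompression index applies:
S_c = C_r·H/(1+e₀)·log₁₀(σ'_f/σ'_0) = 0.057×4.1/1.82×log₁₀(93.876/55.328)
    = 0.1284 × 0.22961 = 0.02948 m

S_c ≈ 29.5 mm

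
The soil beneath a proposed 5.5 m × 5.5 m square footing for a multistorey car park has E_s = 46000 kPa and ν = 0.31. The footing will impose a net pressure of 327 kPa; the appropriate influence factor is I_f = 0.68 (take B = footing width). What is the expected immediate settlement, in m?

S_e ≈ 0.024 m

Immediate (elastic) settlement: S_e = q·B·(1−ν²)/E_s · I_f.
S_e = 327 × 5.5 × (1 − 0.31²) / 46000 × 0.68
    = 327 × 5.5 × 0.9039 / 46000 × 0.68
    = 0.02403 m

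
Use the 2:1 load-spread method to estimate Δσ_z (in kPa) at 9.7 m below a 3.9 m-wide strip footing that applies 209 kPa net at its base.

By the 2:1 method the load spreads at 1 horizontal : 2 vertical, so at depth z the loaded area has grown by z in each plan dimension:
Δσ = qB/(B+z) = 209×3.9/(3.9+9.7) = 59.934 kPa

Δσ_z ≈ 59.9 kPa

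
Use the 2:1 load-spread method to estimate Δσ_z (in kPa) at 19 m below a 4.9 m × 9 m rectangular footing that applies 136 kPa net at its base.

Δσ_z ≈ 8.96 kPa

By the 2:1 method the load spreads at 1 horizontal : 2 vertical, so at depth z the loaded area has grown by z in each plan dimension:
Δσ = qBL/((B+z)(L+z)) = 136×4.9×9/((4.9+19)(9+19)) = 8.9623 kPa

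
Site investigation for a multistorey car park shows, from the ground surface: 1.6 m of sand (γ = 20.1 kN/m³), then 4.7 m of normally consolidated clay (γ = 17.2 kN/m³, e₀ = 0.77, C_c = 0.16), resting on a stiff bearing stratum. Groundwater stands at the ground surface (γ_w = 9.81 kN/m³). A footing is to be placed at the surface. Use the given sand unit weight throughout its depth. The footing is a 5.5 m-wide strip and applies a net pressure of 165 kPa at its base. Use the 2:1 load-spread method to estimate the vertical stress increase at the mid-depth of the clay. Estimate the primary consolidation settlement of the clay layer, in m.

S_c ≈ 0.248 m

Mid-depth of clay below the ground surface: z = 1.6 + 4.7/2 = 3.95 m.
Total vertical stress at mid-clay: σ_v = 20.1×1.6 + 17.2×2.35 = 72.58 kPa.
Pore pressure: u = 9.81×(3.95 − 0) = 38.75 kPa.
Initial effective stress: σ'_0 = σ_v − u = 72.58 − 38.75 = 33.83 kPa.
Stress increase at mid-clay by the 2:1 spreading method:
Δσ = qB/(B+z) = 165×5.5/(5.5+3.95) = 96.032 kPa
Final effective stress: σ'_f = σ'_0 + Δσ = 33.83 + 96.032 = 129.86 kPa.
Normally consolidated clay, so the full stress increment lies on the virgin compression line:
S_c = C_c·H/(1+e₀)·log₁₀(σ'_f/σ'_0) = 0.16×4.7/(1+0.77)×log₁₀(129.86/33.83)
    = 0.42486 × 0.58417 = 0.2482 m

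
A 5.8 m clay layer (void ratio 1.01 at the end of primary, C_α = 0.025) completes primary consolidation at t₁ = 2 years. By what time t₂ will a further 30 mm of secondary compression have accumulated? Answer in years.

t₂ ≈ 5.21 years

S_s = C_α·H/(1+e_p)·log₁₀(t₂/t₁) ⇒ log₁₀(t₂/t₁) = S_s·(1+e_p)/(C_α·H).
log₁₀(t₂/t₁) = 0.03 × (1+1.01) / (0.025×5.8) = 0.4159
t₂ = t₁ × 10^0.4159 = 2 × 2.605 = 5.211 years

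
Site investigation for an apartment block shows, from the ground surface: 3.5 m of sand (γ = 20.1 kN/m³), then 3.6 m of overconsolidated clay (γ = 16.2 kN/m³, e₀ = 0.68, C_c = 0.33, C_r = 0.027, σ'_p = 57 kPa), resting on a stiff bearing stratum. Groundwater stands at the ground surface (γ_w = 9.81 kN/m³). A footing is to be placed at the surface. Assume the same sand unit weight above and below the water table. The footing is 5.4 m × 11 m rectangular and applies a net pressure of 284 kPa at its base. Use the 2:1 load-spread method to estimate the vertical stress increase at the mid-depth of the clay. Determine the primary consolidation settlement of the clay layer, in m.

S_c ≈ 0.29 m

Mid-depth of clay below the ground surface: z = 3.5 + 3.6/2 = 5.3 m.
Total vertical stress at mid-clay: σ_v = 20.1×3.5 + 16.2×1.8 = 99.51 kPa.
Pore pressure: u = 9.81×(5.3 − 0) = 51.993 kPa.
Initial effective stress: σ'_0 = σ_v − u = 99.51 − 51.993 = 47.517 kPa.
Stress increase at mid-clay by the 2:1 spreading method:
Δσ = qBL/((B+z)(L+z)) = 284×5.4×11/((5.4+5.3)(11+5.3)) = 96.724 kPa
Final effective stress: σ'_f = 47.517 + 96.724 = 144.24 kPa.
σ'_f = 144.24 > σ'_p = 57 kPa, so the stress path crosses the preconsolidation pressure — recompression up to σ'_p, then virgin compression beyond:
S_c = H/(1+e₀)·[C_r·log₁₀(σ'_p/σ'_0) + C_c·log₁₀(σ'_f/σ'_p)]
    = 3.6/1.68 × [0.027×log₁₀(57/47.517) + 0.33×log₁₀(144.24/57)]
    = 2.1429 × [0.0021337 + 0.13306] = 0.2897 m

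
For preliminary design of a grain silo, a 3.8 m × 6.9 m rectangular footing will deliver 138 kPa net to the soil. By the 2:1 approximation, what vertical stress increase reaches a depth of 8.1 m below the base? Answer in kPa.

Δσ_z ≈ 20.3 kPa

By the 2:1 method the load spreads at 1 horizontal : 2 vertical, so at depth z the loaded area has grown by z in each plan dimension:
Δσ = qBL/((B+z)(L+z)) = 138×3.8×6.9/((3.8+8.1)(6.9+8.1)) = 20.271 kPa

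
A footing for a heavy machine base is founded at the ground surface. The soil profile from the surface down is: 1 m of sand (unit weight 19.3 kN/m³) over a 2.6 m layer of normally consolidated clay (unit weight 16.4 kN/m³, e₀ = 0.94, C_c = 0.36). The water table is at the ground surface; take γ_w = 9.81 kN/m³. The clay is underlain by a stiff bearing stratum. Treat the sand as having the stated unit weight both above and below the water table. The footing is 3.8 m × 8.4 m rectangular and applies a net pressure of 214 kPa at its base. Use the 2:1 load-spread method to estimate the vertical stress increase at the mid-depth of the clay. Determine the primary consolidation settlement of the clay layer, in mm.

Mid-depth of clay below the ground surface: z = 1 + 2.6/2 = 2.3 m.
Total vertical stress at mid-clay: σ_v = 19.3×1 + 16.4×1.3 = 40.62 kPa.
Pore pressure: u = 9.81×(2.3 − 0) = 22.563 kPa.
Initial effective stress: σ'_0 = σ_v − u = 40.62 − 22.563 = 18.057 kPa.
Stress increase at mid-clay by the 2:1 spreading method:
Δσ = qBL/((B+z)(L+z)) = 214×3.8×8.4/((3.8+2.3)(8.4+2.3)) = 104.66 kPa
Final effective stress: σ'_f = σ'_0 + Δσ = 18.057 + 104.66 = 122.72 kPa.
Normally consolidated clay, so the full stress increment lies on the virgin compression line:
S_c = C_c·H/(1+e₀)·log₁₀(σ'_f/σ'_0) = 0.36×2.6/(1+0.94)×log₁₀(122.72/18.057)
    = 0.48247 × 0.83227 = 0.4015 m

S_c ≈ 402 mm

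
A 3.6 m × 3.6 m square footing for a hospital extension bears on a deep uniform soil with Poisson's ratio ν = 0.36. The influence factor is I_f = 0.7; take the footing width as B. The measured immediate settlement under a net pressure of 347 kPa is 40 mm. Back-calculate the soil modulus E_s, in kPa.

E_s ≈ 19000 kPa

S_e = q·B·(1−ν²)/E_s · I_f  ⇒  E_s = q·B·(1−ν²)·I_f / S_e.
E_s = 347 × 3.6 × 0.8704 × 0.7 / 0.04 = 19030 kPa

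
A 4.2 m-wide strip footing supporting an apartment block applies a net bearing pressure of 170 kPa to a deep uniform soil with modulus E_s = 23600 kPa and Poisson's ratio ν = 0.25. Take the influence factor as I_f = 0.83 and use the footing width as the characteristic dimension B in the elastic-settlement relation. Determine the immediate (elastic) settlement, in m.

S_e ≈ 0.0235 m

Immediate (elastic) settlement: S_e = q·B·(1−ν²)/E_s · I_f.
S_e = 170 × 4.2 × (1 − 0.25²) / 23600 × 0.83
    = 170 × 4.2 × 0.9375 / 23600 × 0.83
    = 0.02354 m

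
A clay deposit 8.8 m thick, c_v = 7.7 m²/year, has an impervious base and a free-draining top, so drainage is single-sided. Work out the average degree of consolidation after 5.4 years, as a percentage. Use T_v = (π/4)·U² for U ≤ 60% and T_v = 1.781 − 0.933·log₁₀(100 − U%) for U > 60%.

U ≈ 78.5 %

Drainage path length: H_d = H = 8.8 m (single drainage).
T_v = c_v·t/H_d² = 7.7×5.4/8.8² = 0.53693.
T_v = 0.53693 corresponds to the U > 60% branch:
U = 1 − 10^((1.781 − T_v)/0.933)/100 = 0.7845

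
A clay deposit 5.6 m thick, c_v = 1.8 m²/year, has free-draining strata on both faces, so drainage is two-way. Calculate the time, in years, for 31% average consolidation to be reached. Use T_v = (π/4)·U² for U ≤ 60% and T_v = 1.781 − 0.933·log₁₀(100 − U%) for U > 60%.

Drainage path length: H_d = H/2 = 2.8 m (double drainage).
U ≤ 60%: T_v = (π/4)·U² = (π/4)×0.31² = 0.075477.
t = T_v·H_d²/c_v = 0.075477×2.8²/1.8 = 0.3287 years.

t ≈ 0.329 years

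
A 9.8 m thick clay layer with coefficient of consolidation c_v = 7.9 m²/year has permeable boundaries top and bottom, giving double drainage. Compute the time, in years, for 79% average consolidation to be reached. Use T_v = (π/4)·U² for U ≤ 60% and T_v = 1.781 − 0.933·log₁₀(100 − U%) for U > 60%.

Drainage path length: H_d = H/2 = 4.9 m (double drainage).
U > 60%: T_v = 1.781 − 0.933·log₁₀(100 − 79) = 0.54737.
t = T_v·H_d²/c_v = 0.54737×4.9²/7.9 = 1.664 years.

t ≈ 1.66 years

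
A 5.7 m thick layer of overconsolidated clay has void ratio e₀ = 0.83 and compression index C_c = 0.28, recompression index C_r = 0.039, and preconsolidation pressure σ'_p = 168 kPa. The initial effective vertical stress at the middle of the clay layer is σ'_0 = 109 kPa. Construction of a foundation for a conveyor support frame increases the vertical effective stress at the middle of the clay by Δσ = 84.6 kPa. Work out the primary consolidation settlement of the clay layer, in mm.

Final effective stress: σ'_f = 109 + 84.6 = 193.6 kPa.
σ'_f = 193.6 > σ'_p = 168 kPa, so the stress path crosses the preconsolidation pressure — recompression up to σ'_p, then virgin compression beyond:
S_c = H/(1+e₀)·[C_r·log₁₀(σ'_p/σ'_0) + C_c·log₁₀(σ'_f/σ'_p)]
    = 5.7/1.83 × [0.039×log₁₀(168/109) + 0.28×log₁₀(193.6/168)]
    = 3.1148 × [0.0073274 + 0.017247] = 0.07654 m

S_c ≈ 76.5 mm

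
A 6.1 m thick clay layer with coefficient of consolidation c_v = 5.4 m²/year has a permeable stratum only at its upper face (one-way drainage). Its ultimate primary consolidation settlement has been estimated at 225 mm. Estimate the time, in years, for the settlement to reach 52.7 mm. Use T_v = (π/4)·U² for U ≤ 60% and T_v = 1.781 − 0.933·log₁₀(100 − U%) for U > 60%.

t ≈ 0.297 years

Drainage path length: H_d = H = 6.1 m (single drainage).
U = S(t)/S_ult = 52.7/225 = 0.2342.
U ≤ 60%: T_v = (π/4)·U² = (π/4)×0.23422² = 0.043087.
t = T_v·H_d²/c_v = 0.043087×6.1²/5.4 = 0.2969 years.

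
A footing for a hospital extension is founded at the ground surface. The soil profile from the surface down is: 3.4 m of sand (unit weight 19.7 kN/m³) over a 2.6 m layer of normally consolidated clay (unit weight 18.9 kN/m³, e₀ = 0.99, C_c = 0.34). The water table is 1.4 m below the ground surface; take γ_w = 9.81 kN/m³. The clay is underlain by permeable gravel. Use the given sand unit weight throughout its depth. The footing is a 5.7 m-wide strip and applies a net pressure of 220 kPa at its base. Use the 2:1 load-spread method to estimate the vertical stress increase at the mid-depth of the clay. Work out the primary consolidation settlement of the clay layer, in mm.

Mid-depth of clay below the ground surface: z = 3.4 + 2.6/2 = 4.7 m.
Total vertical stress at mid-clay: σ_v = 19.7×3.4 + 18.9×1.3 = 91.55 kPa.
Pore pressure: u = 9.81×(4.7 − 1.4) = 32.373 kPa.
Initial effective stress: σ'_0 = σ_v − u = 91.55 − 32.373 = 59.177 kPa.
Stress increase at mid-clay by the 2:1 spreading method:
Δσ = qB/(B+z) = 220×5.7/(5.7+4.7) = 120.58 kPa
Final effective stress: σ'_f = σ'_0 + Δσ = 59.177 + 120.58 = 179.76 kPa.
Normally consolidated clay, so the full stress increment lies on the virgin compression line:
S_c = C_c·H/(1+e₀)·log₁₀(σ'_f/σ'_0) = 0.34×2.6/(1+0.99)×log₁₀(179.76/59.177)
    = 0.44422 × 0.48254 = 0.2144 m

S_c ≈ 214 mm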